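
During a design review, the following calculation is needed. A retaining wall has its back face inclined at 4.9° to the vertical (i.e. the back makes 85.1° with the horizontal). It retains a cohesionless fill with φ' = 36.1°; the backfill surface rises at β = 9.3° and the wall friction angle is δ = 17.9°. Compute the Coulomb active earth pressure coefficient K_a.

K_a = sin²(α+φ) / [sin²α · sin(α−δ) · (1 + √{sin(φ+δ)sin(φ−β) / (sin(α−δ)sin(α+β))})²].
With α = 85.1°, φ = 36.1°, δ = 17.9°, β = 9.3°: K_a = 0.3009.

0.301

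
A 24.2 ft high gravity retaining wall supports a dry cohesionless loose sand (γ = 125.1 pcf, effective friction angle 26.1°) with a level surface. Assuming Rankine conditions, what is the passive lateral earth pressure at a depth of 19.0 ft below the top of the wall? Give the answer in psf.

6110 psf

K_p = (1 + sin φ)/(1 − sin φ) = 2.571.
σ_h = K_p γ z = 2.571 × 125.1 × 19.0 = 6111 psf.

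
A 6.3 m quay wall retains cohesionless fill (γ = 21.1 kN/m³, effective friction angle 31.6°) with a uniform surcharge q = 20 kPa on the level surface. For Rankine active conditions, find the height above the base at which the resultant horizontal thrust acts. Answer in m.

K_a = 0.3123.
Triangular part P₁ = ½K_aγH² = 130.8 at H/3 = 2.100 m; rectangular part P₂ = K_a q H = 39.36 at H/2 = 3.150 m.
ȳ = (P₁·2.100 + P₂·3.150)/(P₁+P₂) = 2.343 m.

2.34 m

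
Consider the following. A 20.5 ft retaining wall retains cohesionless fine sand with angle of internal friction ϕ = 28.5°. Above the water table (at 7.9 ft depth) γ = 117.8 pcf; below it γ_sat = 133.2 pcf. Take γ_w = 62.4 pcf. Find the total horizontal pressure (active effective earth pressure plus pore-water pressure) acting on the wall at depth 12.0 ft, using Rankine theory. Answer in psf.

K_a = (1 − sin φ)/(1 + sin φ) = 0.3540.
γ' = 133.2 − 62.4 = 70.80 pcf.
Effective vertical stress at 12.0 ft: σ'_v = 117.8×7.9 + 70.80×4.10 = 1221 psf.
σ'_h = K_a σ'_v = 0.3540 × 1221 = 432.1 psf; u = γ_w × 4.10 = 255.8 psf.
Total σ_h = 432.1 + 255.8 = 688.0 psf.

688 psf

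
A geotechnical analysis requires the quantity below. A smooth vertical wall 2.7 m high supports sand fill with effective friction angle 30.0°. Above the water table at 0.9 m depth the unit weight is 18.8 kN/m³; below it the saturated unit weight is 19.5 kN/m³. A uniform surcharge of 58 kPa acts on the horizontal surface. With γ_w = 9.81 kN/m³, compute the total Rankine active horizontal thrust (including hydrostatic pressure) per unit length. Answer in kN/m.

K_a = tan²(45° − φ/2) = 0.3333.
γ' = 19.5 − 9.81 = 9.690 kN/m³. h₂ = H − d_w = 1.8 m.
σ'_h: at surface K_a·q = 19.33; at WT K_a(q+γd_w) = 24.97; at base K_a(q+γd_w+γ'h₂) = 30.79 kPa.
P₁ = ½(19.33+24.97)×0.9 = 19.94; P₂ = ½(24.97+30.79)×1.8 = 50.18; P_w = ½γ_w h₂² = 15.89.
Total = 19.94+50.18+15.89 = 86.01 kN/m.

86.0 kN/m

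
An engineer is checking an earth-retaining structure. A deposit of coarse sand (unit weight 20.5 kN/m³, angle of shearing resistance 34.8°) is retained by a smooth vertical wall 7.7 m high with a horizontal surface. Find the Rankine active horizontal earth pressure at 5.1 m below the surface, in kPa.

28.6 kPa

K_a = (1 − sin φ)/(1 + sin φ) = 0.2733.
σ_h = K_a γ z = 0.2733 × 20.5 × 5.1 = 28.57 kPa.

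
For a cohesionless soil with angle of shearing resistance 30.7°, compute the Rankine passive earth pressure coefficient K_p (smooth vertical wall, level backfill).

3.09

K_p = (1 + sin φ)/(1 − sin φ) = tan²(45° + 30.7°/2) = 3.086.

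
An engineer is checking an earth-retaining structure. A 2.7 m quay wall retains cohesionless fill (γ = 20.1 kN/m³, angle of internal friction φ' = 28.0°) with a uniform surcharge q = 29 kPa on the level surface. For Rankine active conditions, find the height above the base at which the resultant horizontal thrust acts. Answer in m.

K_a = 0.3610.
Triangular part P₁ = ½K_aγH² = 26.45 at H/3 = 0.9000 m; rectangular part P₂ = K_a q H = 28.27 at H/2 = 1.350 m.
ȳ = (P₁·0.9000 + P₂·1.350)/(P₁+P₂) = 1.132 m.

1.13 m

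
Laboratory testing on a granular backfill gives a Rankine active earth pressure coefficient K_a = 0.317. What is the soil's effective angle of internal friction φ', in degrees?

K_a = tan²(45° − φ/2) ⇒ 45° − φ/2 = arctan(√0.317) = 29.38°.
φ = 2(45° − 29.38°) = 31.24°.

31.2°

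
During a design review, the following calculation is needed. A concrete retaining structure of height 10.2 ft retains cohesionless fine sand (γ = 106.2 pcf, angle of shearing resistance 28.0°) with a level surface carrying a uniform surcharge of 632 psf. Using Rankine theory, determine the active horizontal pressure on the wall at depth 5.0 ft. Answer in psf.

K_a = (1 − sin φ)/(1 + sin φ) = 0.3610.
σ_v = γz + q = 106.2 × 5.0 + 632 = 1163 psf.
σ_h = K_a σ_v = 0.3610 × 1163 = 419.9 psf.

420 psf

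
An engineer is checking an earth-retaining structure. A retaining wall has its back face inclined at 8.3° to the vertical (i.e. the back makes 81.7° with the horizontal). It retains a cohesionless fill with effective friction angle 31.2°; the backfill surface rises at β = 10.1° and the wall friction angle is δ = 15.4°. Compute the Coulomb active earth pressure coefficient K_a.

0.402

K_a = sin²(α+φ) / [sin²α · sin(α−δ) · (1 + √{sin(φ+δ)sin(φ−β) / (sin(α−δ)sin(α+β))})²].
With α = 81.7°, φ = 31.2°, δ = 15.4°, β = 10.1°: K_a = 0.4019.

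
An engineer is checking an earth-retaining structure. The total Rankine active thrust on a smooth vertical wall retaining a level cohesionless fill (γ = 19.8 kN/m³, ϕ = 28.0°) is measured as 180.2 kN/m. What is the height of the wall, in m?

7.10 m

K_a = 0.3610. P_a = ½ K_a γ H² ⇒ H = √(2P_a/(K_a γ)).
H = √(2×180.2/(0.3610×19.8)) = 7.100 m.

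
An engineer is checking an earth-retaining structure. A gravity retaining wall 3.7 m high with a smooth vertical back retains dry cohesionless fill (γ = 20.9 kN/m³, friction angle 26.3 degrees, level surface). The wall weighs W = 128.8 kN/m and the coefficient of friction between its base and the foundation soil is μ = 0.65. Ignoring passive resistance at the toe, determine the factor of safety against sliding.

1.52

K_a = tan²(45° − 26.3°/2) = 0.3859.
P_a = ½K_aγH² = 0.5×0.3859×20.9×3.7² = 55.21 kN/m, acting at H/3 = 1.233 m above the base.
FS_sliding = μW / P_a = 0.65×128.8 / 55.21 = 1.516.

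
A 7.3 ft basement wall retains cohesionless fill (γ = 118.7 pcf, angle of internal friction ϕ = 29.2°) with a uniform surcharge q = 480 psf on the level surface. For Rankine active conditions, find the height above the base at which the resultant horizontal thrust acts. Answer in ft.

3.07 ft

K_a = 0.3442.
Triangular part P₁ = ½K_aγH² = 1089 at H/3 = 2.433 ft; rectangular part P₂ = K_a q H = 1206 at H/2 = 3.650 ft.
ȳ = (P₁·2.433 + P₂·3.650)/(P₁+P₂) = 3.073 ft.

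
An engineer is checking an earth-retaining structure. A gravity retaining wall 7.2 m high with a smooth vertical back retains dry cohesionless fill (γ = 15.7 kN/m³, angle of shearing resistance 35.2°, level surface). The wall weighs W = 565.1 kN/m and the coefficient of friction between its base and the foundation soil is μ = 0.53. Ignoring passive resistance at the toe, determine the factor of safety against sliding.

K_a = tan²(45° − 35.2°/2) = 0.2687.
P_a = ½K_aγH² = 0.5×0.2687×15.7×7.2² = 109.3 kN/m, acting at H/3 = 2.400 m above the base.
FS_sliding = μW / P_a = 0.53×565.1 / 109.3 = 2.739.

2.74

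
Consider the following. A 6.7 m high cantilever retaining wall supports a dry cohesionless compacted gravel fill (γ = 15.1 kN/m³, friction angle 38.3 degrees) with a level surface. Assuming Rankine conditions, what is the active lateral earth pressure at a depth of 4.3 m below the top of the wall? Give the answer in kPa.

15.2 kPa

K_a = (1 − sin φ)/(1 + sin φ) = 0.2347.
σ_h = K_a γ z = 0.2347 × 15.1 × 4.3 = 15.24 kPa.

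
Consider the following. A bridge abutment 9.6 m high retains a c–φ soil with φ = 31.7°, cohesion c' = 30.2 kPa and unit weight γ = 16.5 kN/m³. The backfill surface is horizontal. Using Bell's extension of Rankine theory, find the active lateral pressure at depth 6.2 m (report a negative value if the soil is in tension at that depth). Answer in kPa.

K_a = (1 − sin φ)/(1 + sin φ) = 0.3111.
σ_a = K_a γ z − 2c√K_a = 0.3111×16.5×6.2 − 2×30.2×0.5577 = -1.865 kPa.

-1.86 kPa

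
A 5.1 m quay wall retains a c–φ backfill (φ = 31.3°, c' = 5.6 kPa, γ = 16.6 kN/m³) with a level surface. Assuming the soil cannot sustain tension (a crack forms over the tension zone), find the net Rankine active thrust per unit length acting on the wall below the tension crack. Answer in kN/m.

39.9 kN/m

K_a = 0.3162; √K_a = 0.5623.
Tension-crack depth z_c = 2c/(γ√K_a) = 2×5.6/(16.6×0.5623) = 1.200 m.
σ_a at base = K_a γ H − 2c√K_a = 0.3162×16.6×5.1 − 2×5.6×0.5623 = 20.47 kPa.
P_a = ½ × 20.47 × (H − z_c) = 0.5×20.47×3.900 = 39.92 kN/m.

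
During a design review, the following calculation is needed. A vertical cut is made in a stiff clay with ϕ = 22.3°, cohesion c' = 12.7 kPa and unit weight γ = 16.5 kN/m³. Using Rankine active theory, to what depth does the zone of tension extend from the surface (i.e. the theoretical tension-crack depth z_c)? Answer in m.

K_a = tan²(45° − 22.3°/2) = 0.4498; √K_a = 0.6707.
The active pressure is zero where K_a γ z = 2c√K_a, so z_c = 2c/(γ√K_a) = 2×12.7/(16.5×0.6707) = 2.295 m.

2.30 m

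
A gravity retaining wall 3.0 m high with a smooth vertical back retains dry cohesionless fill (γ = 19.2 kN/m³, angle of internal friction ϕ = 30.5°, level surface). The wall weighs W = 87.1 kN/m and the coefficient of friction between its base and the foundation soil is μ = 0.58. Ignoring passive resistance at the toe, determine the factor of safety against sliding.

1.79

K_a = tan²(45° − 30.5°/2) = 0.3267.
P_a = ½K_aγH² = 0.5×0.3267×19.2×3.0² = 28.22 kN/m, acting at H/3 = 1.000 m above the base.
FS_sliding = μW / P_a = 0.58×87.1 / 28.22 = 1.790.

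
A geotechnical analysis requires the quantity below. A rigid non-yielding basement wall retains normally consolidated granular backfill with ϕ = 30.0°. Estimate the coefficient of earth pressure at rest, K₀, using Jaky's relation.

K₀ = 1 − sin φ' = 1 − sin 30.0° = 0.5000.

0.500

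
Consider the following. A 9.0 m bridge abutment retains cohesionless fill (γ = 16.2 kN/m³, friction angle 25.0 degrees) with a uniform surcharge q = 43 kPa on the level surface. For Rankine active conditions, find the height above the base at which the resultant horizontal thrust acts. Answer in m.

3.56 m

K_a = 0.4059.
Triangular part P₁ = ½K_aγH² = 266.3 at H/3 = 3.000 m; rectangular part P₂ = K_a q H = 157.1 at H/2 = 4.500 m.
ȳ = (P₁·3.000 + P₂·4.500)/(P₁+P₂) = 3.557 m.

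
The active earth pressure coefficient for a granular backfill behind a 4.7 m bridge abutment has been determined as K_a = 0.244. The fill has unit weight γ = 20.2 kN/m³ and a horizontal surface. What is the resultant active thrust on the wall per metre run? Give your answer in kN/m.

54.4 kN/m

P = ½ K_a γ H² = 0.5 × 0.244 × 20.2 × 4.7² = 54.44 kN/m.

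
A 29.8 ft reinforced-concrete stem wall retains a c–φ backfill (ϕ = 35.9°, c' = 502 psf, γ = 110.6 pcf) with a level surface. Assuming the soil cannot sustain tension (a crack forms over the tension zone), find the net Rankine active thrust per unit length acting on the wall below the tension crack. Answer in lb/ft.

K_a = 0.2607; √K_a = 0.5106.
Tension-crack depth z_c = 2c/(γ√K_a) = 2×502/(110.6×0.5106) = 17.78 ft.
σ_a at base = K_a γ H − 2c√K_a = 0.2607×110.6×29.8 − 2×502×0.5106 = 346.7 psf.
P_a = ½ × 346.7 × (H − z_c) = 0.5×346.7×12.02 = 2084 lb/ft.

2080 lb/ft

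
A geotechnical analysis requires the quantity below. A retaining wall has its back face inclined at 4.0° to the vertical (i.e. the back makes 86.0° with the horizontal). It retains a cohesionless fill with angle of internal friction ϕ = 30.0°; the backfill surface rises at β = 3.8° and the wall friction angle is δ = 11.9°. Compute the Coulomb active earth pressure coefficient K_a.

K_a = sin²(α+φ) / [sin²α · sin(α−δ) · (1 + √{sin(φ+δ)sin(φ−β) / (sin(α−δ)sin(α+β))})²].
With α = 86.0°, φ = 30.0°, δ = 11.9°, β = 3.8°: K_a = 0.3497.

0.350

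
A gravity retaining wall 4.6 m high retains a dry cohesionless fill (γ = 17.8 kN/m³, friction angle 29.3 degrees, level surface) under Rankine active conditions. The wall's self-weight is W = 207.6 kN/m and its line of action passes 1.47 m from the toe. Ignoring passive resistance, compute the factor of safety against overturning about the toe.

3.08

K_a = tan²(45° − 29.3°/2) = 0.3428.
P_a = ½K_aγH² = 0.5×0.3428×17.8×4.6² = 64.56 kN/m, acting at H/3 = 1.533 m above the base.
Overturning moment M_o = P_a × H/3 = 64.56 × 1.533 = 99.00.
Resisting moment M_r = W × 1.47 = 207.6 × 1.47 = 305.2.
FS_overturning = M_r/M_o = 305.2/99.00 = 3.083.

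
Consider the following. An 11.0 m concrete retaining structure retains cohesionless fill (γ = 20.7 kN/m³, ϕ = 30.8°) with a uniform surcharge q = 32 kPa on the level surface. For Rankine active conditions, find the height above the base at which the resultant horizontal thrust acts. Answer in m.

4.07 m

K_a = 0.3227.
Triangular part P₁ = ½K_aγH² = 404.2 at H/3 = 3.667 m; rectangular part P₂ = K_a q H = 113.6 at H/2 = 5.500 m.
ȳ = (P₁·3.667 + P₂·5.500)/(P₁+P₂) = 4.069 m.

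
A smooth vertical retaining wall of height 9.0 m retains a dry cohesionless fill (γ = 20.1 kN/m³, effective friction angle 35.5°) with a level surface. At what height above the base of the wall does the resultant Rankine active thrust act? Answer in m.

3.00 m

K_a = 0.2653.
The pressure distribution is triangular, so the resultant acts at H/3 above the base = 9.0/3 = 3.000 m.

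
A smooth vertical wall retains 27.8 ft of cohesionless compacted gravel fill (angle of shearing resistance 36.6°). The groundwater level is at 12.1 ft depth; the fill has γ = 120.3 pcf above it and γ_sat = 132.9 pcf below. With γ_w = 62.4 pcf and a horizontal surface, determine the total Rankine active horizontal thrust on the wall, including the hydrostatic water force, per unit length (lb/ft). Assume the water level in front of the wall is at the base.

K_a = tan²(45° − φ/2) = 0.2530.
γ' = 132.9 − 62.4 = 70.50 pcf. Depth below WT = 15.7 ft.
σ'_h at WT = K_a γ d_w = 368.2 psf; at base = 368.2 + K_a γ' × 15.7 = 648.2 psf.
P₁ (0–12.1 ft) = ½×368.2×12.1 = 2228. P₂ (12.1–27.8 ft) = ½(368.2+648.2)×15.7 = 7979.
P_w = ½ γ_w h₂² = 0.5×62.4×15.7² = 7690. Total = 2228+7979+7690 = 17900 lb/ft.

17900 lb/ft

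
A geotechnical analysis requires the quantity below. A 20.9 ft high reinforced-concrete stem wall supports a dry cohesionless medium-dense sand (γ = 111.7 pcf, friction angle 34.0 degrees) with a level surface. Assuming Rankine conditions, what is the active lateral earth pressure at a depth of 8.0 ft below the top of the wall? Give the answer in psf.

K_a = (1 − sin φ)/(1 + sin φ) = 0.2827.
σ_h = K_a γ z = 0.2827 × 111.7 × 8.0 = 252.6 psf.

253 psf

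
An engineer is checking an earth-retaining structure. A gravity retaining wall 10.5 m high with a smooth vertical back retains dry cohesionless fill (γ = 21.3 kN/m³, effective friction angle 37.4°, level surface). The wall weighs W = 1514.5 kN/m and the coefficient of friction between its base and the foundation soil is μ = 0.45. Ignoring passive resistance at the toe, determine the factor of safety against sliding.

2.38

K_a = tan²(45° − 37.4°/2) = 0.2443.
P_a = ½K_aγH² = 0.5×0.2443×21.3×10.5² = 286.8 kN/m, acting at H/3 = 3.500 m above the base.
FS_sliding = μW / P_a = 0.45×1514.5 / 286.8 = 2.376.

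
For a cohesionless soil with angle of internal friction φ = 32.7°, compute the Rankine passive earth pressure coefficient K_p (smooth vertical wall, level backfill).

3.35

K_p = (1 + sin φ)/(1 − sin φ) = tan²(45° + 32.7°/2) = 3.350.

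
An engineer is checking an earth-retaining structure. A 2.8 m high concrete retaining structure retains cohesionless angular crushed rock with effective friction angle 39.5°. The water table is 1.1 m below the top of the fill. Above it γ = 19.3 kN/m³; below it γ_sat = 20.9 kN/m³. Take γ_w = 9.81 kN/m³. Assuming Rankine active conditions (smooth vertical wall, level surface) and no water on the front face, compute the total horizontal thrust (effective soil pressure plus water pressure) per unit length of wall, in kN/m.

28.4 kN/m

K_a = tan²(45° − φ/2) = 0.2224.
γ' = 20.9 − 9.81 = 11.09 kN/m³. Depth below WT = 1.7 m.
σ'_h at WT = K_a γ d_w = 4.722 kPa; at base = 4.722 + K_a γ' × 1.7 = 8.916 kPa.
P₁ (0–1.1 m) = ½×4.722×1.1 = 2.597. P₂ (1.1–2.8 m) = ½(4.722+8.916)×1.7 = 11.59.
P_w = ½ γ_w h₂² = 0.5×9.81×1.7² = 14.18. Total = 2.597+11.59+14.18 = 28.37 kN/m.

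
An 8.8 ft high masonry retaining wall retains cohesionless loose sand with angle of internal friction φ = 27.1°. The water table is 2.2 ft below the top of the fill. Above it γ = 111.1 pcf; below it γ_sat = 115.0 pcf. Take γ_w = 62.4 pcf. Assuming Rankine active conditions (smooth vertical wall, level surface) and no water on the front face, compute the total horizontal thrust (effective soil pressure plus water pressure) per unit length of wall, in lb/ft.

K_a = tan²(45° − φ/2) = 0.3741.
γ' = 115.0 − 62.4 = 52.60 pcf. Depth below WT = 6.6 ft.
σ'_h at WT = K_a γ d_w = 91.43 psf; at base = 91.43 + K_a γ' × 6.6 = 221.3 psf.
P₁ (0–2.2 ft) = ½×91.43×2.2 = 100.6. P₂ (2.2–8.8 ft) = ½(91.43+221.3)×6.6 = 1032.
P_w = ½ γ_w h₂² = 0.5×62.4×6.6² = 1359. Total = 100.6+1032+1359 = 2492 lb/ft.

2490 lb/ft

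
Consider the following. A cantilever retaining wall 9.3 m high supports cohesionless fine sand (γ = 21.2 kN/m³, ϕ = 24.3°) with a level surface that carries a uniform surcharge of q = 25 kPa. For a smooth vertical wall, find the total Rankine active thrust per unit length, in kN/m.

K_a = tan²(45° − φ/2) = 0.4169.
Soil triangle: ½ K_a γ H² = 0.5×0.4169×21.2×9.3² = 382.2 kN/m.
Surcharge rectangle: K_a q H = 0.4169×25×9.3 = 96.93 kN/m.
Total = 382.2 + 96.93 = 479.2 kN/m.

479 kN/m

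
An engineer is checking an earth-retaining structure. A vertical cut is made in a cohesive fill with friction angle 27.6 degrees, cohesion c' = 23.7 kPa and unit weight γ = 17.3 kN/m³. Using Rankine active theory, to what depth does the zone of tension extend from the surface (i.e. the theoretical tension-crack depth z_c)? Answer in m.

K_a = tan²(45° − 27.6°/2) = 0.3668; √K_a = 0.6056.
The active pressure is zero where K_a γ z = 2c√K_a, so z_c = 2c/(γ√K_a) = 2×23.7/(17.3×0.6056) = 4.524 m.

4.52 m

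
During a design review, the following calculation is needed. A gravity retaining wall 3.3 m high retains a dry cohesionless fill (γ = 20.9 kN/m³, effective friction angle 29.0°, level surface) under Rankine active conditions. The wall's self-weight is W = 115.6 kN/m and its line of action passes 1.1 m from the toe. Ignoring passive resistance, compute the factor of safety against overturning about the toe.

2.93

K_a = tan²(45° − 29.0°/2) = 0.3470.
P_a = ½K_aγH² = 0.5×0.3470×20.9×3.3² = 39.49 kN/m, acting at H/3 = 1.100 m above the base.
Overturning moment M_o = P_a × H/3 = 39.49 × 1.100 = 43.43.
Resisting moment M_r = W × 1.1 = 115.6 × 1.1 = 127.2.
FS_overturning = M_r/M_o = 127.2/43.43 = 2.928.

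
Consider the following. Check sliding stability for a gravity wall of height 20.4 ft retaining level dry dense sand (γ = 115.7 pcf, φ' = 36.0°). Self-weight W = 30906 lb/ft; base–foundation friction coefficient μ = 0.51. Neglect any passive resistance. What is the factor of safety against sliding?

2.52

K_a = tan²(45° − 36.0°/2) = 0.2596.
P_a = ½K_aγH² = 0.5×0.2596×115.7×20.4² = 6250 lb/ft, acting at H/3 = 6.800 ft above the base.
FS_sliding = μW / P_a = 0.51×30906 / 6250 = 2.522.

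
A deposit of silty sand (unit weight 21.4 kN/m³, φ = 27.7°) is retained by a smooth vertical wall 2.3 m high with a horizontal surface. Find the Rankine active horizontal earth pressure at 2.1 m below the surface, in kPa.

16.4 kPa

K_a = (1 − sin φ)/(1 + sin φ) = 0.3653.
σ_h = K_a γ z = 0.3653 × 21.4 × 2.1 = 16.42 kPa.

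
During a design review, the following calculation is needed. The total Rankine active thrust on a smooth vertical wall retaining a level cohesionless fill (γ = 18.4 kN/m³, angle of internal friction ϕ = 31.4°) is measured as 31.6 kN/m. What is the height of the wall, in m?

K_a = 0.3149. P_a = ½ K_a γ H² ⇒ H = √(2P_a/(K_a γ)).
H = √(2×31.6/(0.3149×18.4)) = 3.303 m.

3.30 m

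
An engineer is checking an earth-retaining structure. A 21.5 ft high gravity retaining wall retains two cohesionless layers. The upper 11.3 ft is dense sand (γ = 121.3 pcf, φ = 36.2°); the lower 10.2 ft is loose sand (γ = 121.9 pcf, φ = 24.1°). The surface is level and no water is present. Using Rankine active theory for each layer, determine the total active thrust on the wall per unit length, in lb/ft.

K_a1 = tan²(45°−36.2°/2) = 0.2574; K_a2 = tan²(45°−24.1°/2) = 0.4201.
Layer 1: σ at base = K_a1 γ₁ h₁ = 352.8 psf; P₁ = ½×352.8×11.3 = 1993.
Layer 2: σ_v at top = γ₁h₁ = 1371; σ_h top = K_a2×1371 = 575.9; σ_h base = K_a2×(1371+121.9×10.2) = 1098.
P₂ = ½(575.9+1098)×10.2 = 8538. Total P_a = 1993+8538 = 10530 lb/ft.

10500 lb/ft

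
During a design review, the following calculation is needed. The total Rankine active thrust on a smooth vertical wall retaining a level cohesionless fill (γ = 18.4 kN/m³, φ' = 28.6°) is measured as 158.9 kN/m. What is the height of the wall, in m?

7.00 m

K_a = 0.3525. P_a = ½ K_a γ H² ⇒ H = √(2P_a/(K_a γ)).
H = √(2×158.9/(0.3525×18.4)) = 6.999 m.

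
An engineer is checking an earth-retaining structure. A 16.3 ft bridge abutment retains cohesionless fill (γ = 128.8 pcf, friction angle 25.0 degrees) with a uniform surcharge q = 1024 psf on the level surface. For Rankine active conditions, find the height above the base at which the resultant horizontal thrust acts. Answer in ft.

K_a = 0.4059.
Triangular part P₁ = ½K_aγH² = 6944 at H/3 = 5.433 ft; rectangular part P₂ = K_a q H = 6774 at H/2 = 8.150 ft.
ȳ = (P₁·5.433 + P₂·8.150)/(P₁+P₂) = 6.775 ft.

6.77 ft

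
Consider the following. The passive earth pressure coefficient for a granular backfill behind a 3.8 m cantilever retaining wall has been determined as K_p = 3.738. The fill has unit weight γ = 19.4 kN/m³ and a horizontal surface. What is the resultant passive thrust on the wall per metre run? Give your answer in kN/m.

524 kN/m

P = ½ K_p γ H² = 0.5 × 3.738 × 19.4 × 3.8² = 523.6 kN/m.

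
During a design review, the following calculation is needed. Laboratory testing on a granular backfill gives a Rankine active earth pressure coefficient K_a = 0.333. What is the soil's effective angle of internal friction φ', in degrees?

30.0°

K_a = tan²(45° − φ/2) ⇒ 45° − φ/2 = arctan(√0.333) = 29.99°.
φ = 2(45° − 29.99°) = 30.02°.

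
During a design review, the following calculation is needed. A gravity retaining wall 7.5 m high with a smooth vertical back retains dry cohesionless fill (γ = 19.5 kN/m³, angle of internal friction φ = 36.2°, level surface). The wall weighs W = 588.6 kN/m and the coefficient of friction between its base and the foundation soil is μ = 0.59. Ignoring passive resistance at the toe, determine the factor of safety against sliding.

K_a = tan²(45° − 36.2°/2) = 0.2574.
P_a = ½K_aγH² = 0.5×0.2574×19.5×7.5² = 141.2 kN/m, acting at H/3 = 2.500 m above the base.
FS_sliding = μW / P_a = 0.59×588.6 / 141.2 = 2.460.

2.46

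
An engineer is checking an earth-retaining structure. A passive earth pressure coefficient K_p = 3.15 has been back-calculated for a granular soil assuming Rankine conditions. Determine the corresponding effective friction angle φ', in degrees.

31.2°

K_p = (1+sin φ)/(1−sin φ) ⇒ sin φ = (K_p − 1)/(K_p + 1) = 0.5181.
φ = arcsin(0.5181) = 31.20°.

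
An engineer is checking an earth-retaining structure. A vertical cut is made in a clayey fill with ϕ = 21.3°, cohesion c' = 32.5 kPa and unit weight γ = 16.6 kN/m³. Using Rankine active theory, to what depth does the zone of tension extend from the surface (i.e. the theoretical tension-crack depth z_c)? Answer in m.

5.73 m

K_a = tan²(45° − 21.3°/2) = 0.4671; √K_a = 0.6834.
The active pressure is zero where K_a γ z = 2c√K_a, so z_c = 2c/(γ√K_a) = 2×32.5/(16.6×0.6834) = 5.729 m.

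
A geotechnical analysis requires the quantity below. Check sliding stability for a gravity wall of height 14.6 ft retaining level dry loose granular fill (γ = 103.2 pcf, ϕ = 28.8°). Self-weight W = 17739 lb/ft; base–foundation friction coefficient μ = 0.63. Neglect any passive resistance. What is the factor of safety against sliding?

K_a = tan²(45° − 28.8°/2) = 0.3498.
P_a = ½K_aγH² = 0.5×0.3498×103.2×14.6² = 3847 lb/ft, acting at H/3 = 4.867 ft above the base.
FS_sliding = μW / P_a = 0.63×17739 / 3847 = 2.905.

2.91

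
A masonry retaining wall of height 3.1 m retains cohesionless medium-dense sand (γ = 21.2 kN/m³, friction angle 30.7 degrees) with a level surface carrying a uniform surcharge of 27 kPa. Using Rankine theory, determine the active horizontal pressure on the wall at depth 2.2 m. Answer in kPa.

23.9 kPa

K_a = (1 − sin φ)/(1 + sin φ) = 0.3240.
σ_v = γz + q = 21.2 × 2.2 + 27 = 73.64 kPa.
σ_h = K_a σ_v = 0.3240 × 73.64 = 23.86 kPa.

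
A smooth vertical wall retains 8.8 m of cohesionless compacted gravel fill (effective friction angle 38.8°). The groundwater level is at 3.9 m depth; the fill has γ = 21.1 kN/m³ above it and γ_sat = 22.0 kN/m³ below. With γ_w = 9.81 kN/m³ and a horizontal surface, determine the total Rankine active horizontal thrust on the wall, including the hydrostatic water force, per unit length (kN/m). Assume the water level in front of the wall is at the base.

K_a = tan²(45° − φ/2) = 0.2296.
γ' = 22.0 − 9.81 = 12.19 kN/m³. Depth below WT = 4.9 m.
σ'_h at WT = K_a γ d_w = 18.89 kPa; at base = 18.89 + K_a γ' × 4.9 = 32.60 kPa.
P₁ (0–3.9 m) = ½×18.89×3.9 = 36.84. P₂ (3.9–8.8 m) = ½(18.89+32.60)×4.9 = 126.2.
P_w = ½ γ_w h₂² = 0.5×9.81×4.9² = 117.8. Total = 36.84+126.2+117.8 = 280.8 kN/m.

281 kN/m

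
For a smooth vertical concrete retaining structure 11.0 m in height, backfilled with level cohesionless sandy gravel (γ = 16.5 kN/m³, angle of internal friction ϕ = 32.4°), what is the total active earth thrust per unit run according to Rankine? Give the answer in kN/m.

K_a = tan²(45° − φ/2) = 0.3022.
P_a = ½ K_a γ H² = 0.5 × 0.3022 × 16.5 × 11.0² = 301.7 kN/m.

302 kN/m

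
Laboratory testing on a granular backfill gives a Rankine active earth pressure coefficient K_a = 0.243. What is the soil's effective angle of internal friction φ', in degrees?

K_a = tan²(45° − φ/2) ⇒ 45° − φ/2 = arctan(√0.243) = 26.24°.
φ = 2(45° − 26.24°) = 37.52°.

37.5°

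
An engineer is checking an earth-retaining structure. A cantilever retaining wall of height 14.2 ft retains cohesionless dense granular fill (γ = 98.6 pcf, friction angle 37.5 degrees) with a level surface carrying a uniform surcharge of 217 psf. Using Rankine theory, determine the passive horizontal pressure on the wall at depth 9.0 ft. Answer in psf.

4540 psf

K_p = (1 + sin φ)/(1 − sin φ) = 4.112.
σ_v = γz + q = 98.6 × 9.0 + 217 = 1104 psf.
σ_h = K_p σ_v = 4.112 × 1104 = 4541 psf.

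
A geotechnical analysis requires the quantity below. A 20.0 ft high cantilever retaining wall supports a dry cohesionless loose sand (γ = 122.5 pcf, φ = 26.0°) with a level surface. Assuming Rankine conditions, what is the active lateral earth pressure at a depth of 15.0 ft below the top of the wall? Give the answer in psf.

K_a = (1 − sin φ)/(1 + sin φ) = 0.3905.
σ_h = K_a γ z = 0.3905 × 122.5 × 15.0 = 717.5 psf.

717 psf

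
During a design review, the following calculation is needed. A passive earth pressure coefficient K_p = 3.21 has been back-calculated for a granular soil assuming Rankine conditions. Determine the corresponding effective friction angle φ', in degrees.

31.7°

K_p = (1+sin φ)/(1−sin φ) ⇒ sin φ = (K_p − 1)/(K_p + 1) = 0.5249.
φ = arcsin(0.5249) = 31.66°.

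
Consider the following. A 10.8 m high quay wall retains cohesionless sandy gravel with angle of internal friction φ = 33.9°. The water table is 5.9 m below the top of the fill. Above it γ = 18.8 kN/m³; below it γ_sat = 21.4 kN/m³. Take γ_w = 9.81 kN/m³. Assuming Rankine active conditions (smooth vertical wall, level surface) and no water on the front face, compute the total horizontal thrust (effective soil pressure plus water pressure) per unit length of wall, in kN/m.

404 kN/m

K_a = tan²(45° − φ/2) = 0.2839.
γ' = 21.4 − 9.81 = 11.59 kN/m³. Depth below WT = 4.9 m.
σ'_h at WT = K_a γ d_w = 31.49 kPa; at base = 31.49 + K_a γ' × 4.9 = 47.61 kPa.
P₁ (0–5.9 m) = ½×31.49×5.9 = 92.90. P₂ (5.9–10.8 m) = ½(31.49+47.61)×4.9 = 193.8.
P_w = ½ γ_w h₂² = 0.5×9.81×4.9² = 117.8. Total = 92.90+193.8+117.8 = 404.5 kN/m.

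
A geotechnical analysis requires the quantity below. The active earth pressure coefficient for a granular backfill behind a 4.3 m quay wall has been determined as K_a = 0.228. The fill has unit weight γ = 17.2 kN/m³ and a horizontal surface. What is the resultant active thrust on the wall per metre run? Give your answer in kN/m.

36.3 kN/m

P = ½ K_a γ H² = 0.5 × 0.228 × 17.2 × 4.3² = 36.26 kN/m.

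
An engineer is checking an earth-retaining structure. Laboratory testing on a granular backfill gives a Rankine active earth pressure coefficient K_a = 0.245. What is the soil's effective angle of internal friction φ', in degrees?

K_a = tan²(45° − φ/2) ⇒ 45° − φ/2 = arctan(√0.245) = 26.33°.
φ = 2(45° − 26.33°) = 37.33°.

37.3°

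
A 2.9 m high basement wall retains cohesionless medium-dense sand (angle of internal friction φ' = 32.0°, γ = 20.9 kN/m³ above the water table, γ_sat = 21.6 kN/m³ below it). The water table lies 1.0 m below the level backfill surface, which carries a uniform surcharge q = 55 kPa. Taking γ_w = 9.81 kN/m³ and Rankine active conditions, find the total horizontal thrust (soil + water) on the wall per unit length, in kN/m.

K_a = tan²(45° − φ/2) = 0.3073.
γ' = 21.6 − 9.81 = 11.79 kN/m³. h₂ = H − d_w = 1.9 m.
σ'_h: at surface K_a·q = 16.90; at WT K_a(q+γd_w) = 23.32; at base K_a(q+γd_w+γ'h₂) = 30.20 kPa.
P₁ = ½(16.90+23.32)×1.0 = 20.11; P₂ = ½(23.32+30.20)×1.9 = 50.85; P_w = ½γ_w h₂² = 17.71.
Total = 20.11+50.85+17.71 = 88.67 kN/m.

88.7 kN/m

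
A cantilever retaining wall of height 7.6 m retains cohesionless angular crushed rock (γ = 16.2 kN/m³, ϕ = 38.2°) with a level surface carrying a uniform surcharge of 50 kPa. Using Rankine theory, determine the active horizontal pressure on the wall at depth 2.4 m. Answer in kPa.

K_a = (1 − sin φ)/(1 + sin φ) = 0.2358.
σ_v = γz + q = 16.2 × 2.4 + 50 = 88.88 kPa.
σ_h = K_a σ_v = 0.2358 × 88.88 = 20.96 kPa.

21.0 kPa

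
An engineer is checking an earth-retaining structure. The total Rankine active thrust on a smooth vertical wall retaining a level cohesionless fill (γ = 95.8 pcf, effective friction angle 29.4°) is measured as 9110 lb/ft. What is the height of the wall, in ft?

23.6 ft

K_a = 0.3415. P_a = ½ K_a γ H² ⇒ H = √(2P_a/(K_a γ)).
H = √(2×9110/(0.3415×95.8)) = 23.60 ft.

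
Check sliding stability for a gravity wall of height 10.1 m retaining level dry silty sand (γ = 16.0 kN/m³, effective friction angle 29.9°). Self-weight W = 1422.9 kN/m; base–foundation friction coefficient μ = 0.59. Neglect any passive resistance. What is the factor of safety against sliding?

3.07

K_a = tan²(45° − 29.9°/2) = 0.3347.
P_a = ½K_aγH² = 0.5×0.3347×16.0×10.1² = 273.1 kN/m, acting at H/3 = 3.367 m above the base.
FS_sliding = μW / P_a = 0.59×1422.9 / 273.1 = 3.074.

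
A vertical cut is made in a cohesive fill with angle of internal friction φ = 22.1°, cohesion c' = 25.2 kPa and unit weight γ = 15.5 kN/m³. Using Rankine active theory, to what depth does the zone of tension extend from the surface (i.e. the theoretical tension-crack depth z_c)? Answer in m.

4.83 m

K_a = tan²(45° − 22.1°/2) = 0.4533; √K_a = 0.6732.
The active pressure is zero where K_a γ z = 2c√K_a, so z_c = 2c/(γ√K_a) = 2×25.2/(15.5×0.6732) = 4.830 m.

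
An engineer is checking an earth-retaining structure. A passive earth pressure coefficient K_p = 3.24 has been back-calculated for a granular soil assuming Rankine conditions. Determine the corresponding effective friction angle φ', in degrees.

31.9°

K_p = (1+sin φ)/(1−sin φ) ⇒ sin φ = (K_p − 1)/(K_p + 1) = 0.5283.
φ = arcsin(0.5283) = 31.89°.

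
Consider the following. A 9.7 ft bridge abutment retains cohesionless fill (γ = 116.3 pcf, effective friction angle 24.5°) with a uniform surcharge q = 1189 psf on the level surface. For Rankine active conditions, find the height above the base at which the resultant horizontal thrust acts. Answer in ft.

4.33 ft

K_a = 0.4137.
Triangular part P₁ = ½K_aγH² = 2264 at H/3 = 3.233 ft; rectangular part P₂ = K_a q H = 4772 at H/2 = 4.850 ft.
ȳ = (P₁·3.233 + P₂·4.850)/(P₁+P₂) = 4.330 ft.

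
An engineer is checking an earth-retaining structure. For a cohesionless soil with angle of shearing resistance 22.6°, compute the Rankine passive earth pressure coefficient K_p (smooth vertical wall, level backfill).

2.25

K_p = (1 + sin φ)/(1 − sin φ) = tan²(45° + 22.6°/2) = 2.248.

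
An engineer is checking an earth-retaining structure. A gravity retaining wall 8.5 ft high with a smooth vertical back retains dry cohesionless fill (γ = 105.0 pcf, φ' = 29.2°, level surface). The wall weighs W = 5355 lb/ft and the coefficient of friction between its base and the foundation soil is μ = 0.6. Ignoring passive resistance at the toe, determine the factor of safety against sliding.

K_a = tan²(45° − 29.2°/2) = 0.3442.
P_a = ½K_aγH² = 0.5×0.3442×105.0×8.5² = 1306 lb/ft, acting at H/3 = 2.833 ft above the base.
FS_sliding = μW / P_a = 0.6×5355 / 1306 = 2.461.

2.46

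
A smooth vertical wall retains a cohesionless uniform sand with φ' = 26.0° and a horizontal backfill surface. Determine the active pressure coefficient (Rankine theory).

K_a = (1 − sin φ)/(1 + sin φ) = (1 − sin 26.0°)/(1 + sin 26.0°) = 0.3905.

0.390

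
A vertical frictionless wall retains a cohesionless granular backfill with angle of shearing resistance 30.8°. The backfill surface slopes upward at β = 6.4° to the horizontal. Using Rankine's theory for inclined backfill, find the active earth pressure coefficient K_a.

0.329

K_a = cos β · (cos β − √(cos²β − cos²φ)) / (cos β + √(cos²β − cos²φ)).
cos β = 0.9938, cos φ = 0.8590, √(cos²β − cos²φ) = 0.4998.
K_a = 0.9938 × (0.9938 − 0.4998)/(0.9938 + 0.4998) = 0.3287.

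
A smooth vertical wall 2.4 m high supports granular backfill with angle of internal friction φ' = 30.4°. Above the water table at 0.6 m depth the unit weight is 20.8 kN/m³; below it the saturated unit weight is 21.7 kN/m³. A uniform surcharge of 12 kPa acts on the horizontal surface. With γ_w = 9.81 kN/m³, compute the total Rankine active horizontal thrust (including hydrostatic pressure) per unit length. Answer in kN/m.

K_a = tan²(45° − φ/2) = 0.3280.
γ' = 21.7 − 9.81 = 11.89 kN/m³. h₂ = H − d_w = 1.8 m.
σ'_h: at surface K_a·q = 3.936; at WT K_a(q+γd_w) = 8.029; at base K_a(q+γd_w+γ'h₂) = 15.05 kPa.
P₁ = ½(3.936+8.029)×0.6 = 3.590; P₂ = ½(8.029+15.05)×1.8 = 20.77; P_w = ½γ_w h₂² = 15.89.
Total = 3.590+20.77+15.89 = 40.25 kN/m.

40.3 kN/m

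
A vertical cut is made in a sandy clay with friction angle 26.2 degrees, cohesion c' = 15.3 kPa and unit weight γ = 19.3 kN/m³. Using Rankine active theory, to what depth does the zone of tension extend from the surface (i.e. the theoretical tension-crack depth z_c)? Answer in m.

2.55 m

K_a = tan²(45° − 26.2°/2) = 0.3874; √K_a = 0.6224.
The active pressure is zero where K_a γ z = 2c√K_a, so z_c = 2c/(γ√K_a) = 2×15.3/(19.3×0.6224) = 2.547 m.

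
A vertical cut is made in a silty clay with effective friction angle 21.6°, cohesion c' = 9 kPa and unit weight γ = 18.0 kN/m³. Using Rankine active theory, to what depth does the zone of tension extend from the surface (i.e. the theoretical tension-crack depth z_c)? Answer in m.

1.47 m

K_a = tan²(45° − 21.6°/2) = 0.4619; √K_a = 0.6796.
The active pressure is zero where K_a γ z = 2c√K_a, so z_c = 2c/(γ√K_a) = 2×9/(18.0×0.6796) = 1.471 m.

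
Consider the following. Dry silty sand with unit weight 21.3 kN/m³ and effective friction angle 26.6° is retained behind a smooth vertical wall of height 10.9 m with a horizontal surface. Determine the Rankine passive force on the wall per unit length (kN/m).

K_p = tan²(45° + φ/2) = 2.622.
P_p = ½ K_p γ H² = 0.5 × 2.622 × 21.3 × 10.9² = 3317 kN/m.

3320 kN/m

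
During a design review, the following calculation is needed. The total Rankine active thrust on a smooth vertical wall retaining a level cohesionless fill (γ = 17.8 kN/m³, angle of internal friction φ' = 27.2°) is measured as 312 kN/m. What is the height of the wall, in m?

K_a = 0.3726. P_a = ½ K_a γ H² ⇒ H = √(2P_a/(K_a γ)).
H = √(2×312/(0.3726×17.8)) = 9.700 m.

9.70 m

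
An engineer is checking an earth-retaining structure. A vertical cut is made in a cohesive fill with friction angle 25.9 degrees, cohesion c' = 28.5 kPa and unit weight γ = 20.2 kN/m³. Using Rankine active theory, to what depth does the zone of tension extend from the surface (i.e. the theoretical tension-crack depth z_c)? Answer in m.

4.51 m

K_a = tan²(45° − 25.9°/2) = 0.3920; √K_a = 0.6261.
The active pressure is zero where K_a γ z = 2c√K_a, so z_c = 2c/(γ√K_a) = 2×28.5/(20.2×0.6261) = 4.507 m.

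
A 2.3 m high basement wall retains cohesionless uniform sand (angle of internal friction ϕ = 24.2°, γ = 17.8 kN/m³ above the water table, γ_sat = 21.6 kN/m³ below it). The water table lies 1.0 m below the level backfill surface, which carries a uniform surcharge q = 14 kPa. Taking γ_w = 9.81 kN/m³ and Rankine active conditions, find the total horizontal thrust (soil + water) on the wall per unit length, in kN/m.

39.3 kN/m

K_a = tan²(45° − φ/2) = 0.4185.
γ' = 21.6 − 9.81 = 11.79 kN/m³. h₂ = H − d_w = 1.3 m.
σ'_h: at surface K_a·q = 5.859; at WT K_a(q+γd_w) = 13.31; at base K_a(q+γd_w+γ'h₂) = 19.72 kPa.
P₁ = ½(5.859+13.31)×1.0 = 9.584; P₂ = ½(13.31+19.72)×1.3 = 21.47; P_w = ½γ_w h₂² = 8.289.
Total = 9.584+21.47+8.289 = 39.34 kN/m.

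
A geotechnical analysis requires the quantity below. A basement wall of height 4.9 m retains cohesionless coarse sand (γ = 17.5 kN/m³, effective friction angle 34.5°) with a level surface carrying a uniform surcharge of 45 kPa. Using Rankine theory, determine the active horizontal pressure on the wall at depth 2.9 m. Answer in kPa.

K_a = (1 − sin φ)/(1 + sin φ) = 0.2768.
σ_v = γz + q = 17.5 × 2.9 + 45 = 95.75 kPa.
σ_h = K_a σ_v = 0.2768 × 95.75 = 26.50 kPa.

26.5 kPa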